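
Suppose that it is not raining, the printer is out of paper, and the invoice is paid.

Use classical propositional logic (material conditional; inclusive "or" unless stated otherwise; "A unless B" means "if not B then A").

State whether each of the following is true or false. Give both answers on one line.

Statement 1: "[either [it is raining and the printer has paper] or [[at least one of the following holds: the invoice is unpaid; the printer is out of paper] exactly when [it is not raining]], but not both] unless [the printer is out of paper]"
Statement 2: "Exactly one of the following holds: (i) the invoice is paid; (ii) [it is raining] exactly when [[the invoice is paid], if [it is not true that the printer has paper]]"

Statement 1 True, Statement 2 True

Let G = "it is raining" (False), Q = "the printer has paper" (False), W = "the invoice is paid" (True).

Statement 1: Parsed as ((G and Q) xor ((not W or not Q) iff not G)) or not Q

G and Q = False and False = False
not W = not True = False
not Q = not False = True
not W or not Q = False or True = True
not G = not False = True
(not W or not Q) iff not G = True iff True = True
(G and Q) xor ((not W or not Q) iff not G) = False xor True = True
not Q = not False = True
((G and Q) xor ((not W or not Q) iff not G)) or not Q = True or True = True
So Statement 1 is true.

Statement 2: In symbols: W xor (G iff (not Q -> W))

not Q = not False = True
not Q -> W = True -> True = True
G iff (not Q -> W) = False iff True = False
W xor (G iff (not Q -> W)) = True xor False = True
Thus Statement 2 is true.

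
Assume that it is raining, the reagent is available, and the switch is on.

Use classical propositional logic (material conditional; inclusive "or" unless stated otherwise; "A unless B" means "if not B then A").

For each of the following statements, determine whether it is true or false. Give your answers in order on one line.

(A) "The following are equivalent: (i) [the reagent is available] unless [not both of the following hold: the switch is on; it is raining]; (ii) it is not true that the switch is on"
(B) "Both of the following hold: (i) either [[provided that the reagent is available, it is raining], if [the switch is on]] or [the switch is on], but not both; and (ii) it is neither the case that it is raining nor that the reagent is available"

(A) F; (B) F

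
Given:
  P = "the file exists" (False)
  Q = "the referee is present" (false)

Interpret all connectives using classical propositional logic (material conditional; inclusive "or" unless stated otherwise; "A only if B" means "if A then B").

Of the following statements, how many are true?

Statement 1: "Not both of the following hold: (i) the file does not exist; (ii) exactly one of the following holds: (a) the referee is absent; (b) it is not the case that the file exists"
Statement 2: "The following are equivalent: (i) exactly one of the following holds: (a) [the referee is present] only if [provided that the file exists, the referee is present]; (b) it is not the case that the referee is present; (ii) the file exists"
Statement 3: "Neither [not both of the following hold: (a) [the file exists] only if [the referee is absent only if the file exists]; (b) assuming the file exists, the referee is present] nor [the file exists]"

Statement 1: Formalization: ~P nand (~Q xor ~P)

~P = ~F = T
~Q = ~F = T
~P = ~F = T
~Q xor ~P = T xor T = F
~P nand (~Q xor ~P) = T nand F = T
So Statement 1 is true.

Statement 2: In symbols: ((Q -> (P -> Q)) xor ~Q) <-> P

P -> Q = F -> F = T
Q -> (P -> Q) = F -> T = T
~Q = ~F = T
(Q -> (P -> Q)) xor ~Q = T xor T = F
((Q -> (P -> Q)) xor ~Q) <-> P = F <-> F = T
So Statement 2 is true.

Statement 3: This is ((P -> (~Q -> P)) nand (P -> Q)) nor P.

~Q = ~F = T
~Q -> P = T -> F = F
P -> (~Q -> P) = F -> F = T
P -> Q = F -> F = T
(P -> (~Q -> P)) nand (P -> Q) = T nand T = F
((P -> (~Q -> P)) nand (P -> Q)) nor P = F nor F = T
Thus Statement 3 is true.

Count: 3.

3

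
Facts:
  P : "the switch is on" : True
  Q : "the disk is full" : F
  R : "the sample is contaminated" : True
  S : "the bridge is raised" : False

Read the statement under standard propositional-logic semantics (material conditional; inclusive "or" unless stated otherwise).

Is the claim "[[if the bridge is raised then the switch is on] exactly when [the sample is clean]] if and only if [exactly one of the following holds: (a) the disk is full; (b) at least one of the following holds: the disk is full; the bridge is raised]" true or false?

True.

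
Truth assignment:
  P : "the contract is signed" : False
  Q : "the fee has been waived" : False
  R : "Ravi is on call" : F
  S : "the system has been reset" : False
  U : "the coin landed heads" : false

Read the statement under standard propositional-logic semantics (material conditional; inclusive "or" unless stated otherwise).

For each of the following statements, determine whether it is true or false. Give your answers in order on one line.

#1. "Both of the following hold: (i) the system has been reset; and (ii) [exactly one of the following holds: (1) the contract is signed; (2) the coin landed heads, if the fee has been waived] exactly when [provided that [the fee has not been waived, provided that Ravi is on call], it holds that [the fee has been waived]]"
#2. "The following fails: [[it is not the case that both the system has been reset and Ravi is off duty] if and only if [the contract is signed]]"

#1 false; #2 true

#1: This is S & ((P xor (Q -> U)) <-> ((R -> ~Q) -> Q)).

Q -> U = F -> F = T
P xor (Q -> U) = F xor T = T
~Q = ~F = T
R -> ~Q = F -> T = T
(R -> ~Q) -> Q = T -> F = F
(P xor (Q -> U)) <-> ((R -> ~Q) -> Q) = T <-> F = F
S & ((P xor (Q -> U)) <-> ((R -> ~Q) -> Q)) = F & F = F
So #1 is false.

#2: Formalization: ~((S nand ~R) <-> P)

~R = ~F = T
S nand ~R = F nand T = T
(S nand ~R) <-> P = T <-> F = F
~((S nand ~R) <-> P) = ~F = T
Hence #2 is true.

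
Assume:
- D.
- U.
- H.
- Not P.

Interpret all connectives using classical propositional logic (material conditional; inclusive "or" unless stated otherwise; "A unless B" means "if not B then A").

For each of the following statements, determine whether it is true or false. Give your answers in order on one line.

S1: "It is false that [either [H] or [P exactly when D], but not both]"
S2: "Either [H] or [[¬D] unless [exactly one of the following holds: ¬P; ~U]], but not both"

S1 false, S2 false

S1: Formalization: ~(H xor (P <-> D))

P <-> D = F <-> T = F
H xor (P <-> D) = T xor F = T
~(H xor (P <-> D)) = ~T = F
Hence S1 is false.

S2: This is H xor (~D | (~P xor ~U)).

~D = ~T = F
~P = ~F = T
~U = ~T = F
~P xor ~U = T xor F = T
~D | (~P xor ~U) = F | T = T
H xor (~D | (~P xor ~U)) = T xor T = F
Hence S2 is false.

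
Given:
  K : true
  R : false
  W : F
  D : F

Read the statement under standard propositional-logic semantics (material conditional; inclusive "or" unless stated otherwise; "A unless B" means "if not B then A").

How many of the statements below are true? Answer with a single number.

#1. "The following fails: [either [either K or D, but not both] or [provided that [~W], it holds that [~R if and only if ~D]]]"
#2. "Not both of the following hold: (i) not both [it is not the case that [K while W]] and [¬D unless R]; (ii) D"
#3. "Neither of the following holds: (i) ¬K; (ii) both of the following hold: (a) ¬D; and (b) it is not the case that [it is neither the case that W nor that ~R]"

1

#1: This is ~((K xor D) | (~W -> (~R <-> ~D))).

K xor D = T xor F = T
~W = ~F = T
~R = ~F = T
~D = ~F = T
~R <-> ~D = T <-> T = T
~W -> (~R <-> ~D) = T -> T = T
(K xor D) | (~W -> (~R <-> ~D)) = T | T = T
~((K xor D) | (~W -> (~R <-> ~D))) = ~T = F
Hence #1 is false.

#2: Parsed as (~(K & W) nand (~D | R)) nand D

K & W = T & F = F
~(K & W) = ~F = T
~D = ~F = T
~D | R = T | F = T
~(K & W) nand (~D | R) = T nand T = F
(~(K & W) nand (~D | R)) nand D = F nand F = T
Thus #2 is true.

#3: In symbols: ~K nor (~D & ~(W nor ~R))

~K = ~T = F
~D = ~F = T
~R = ~F = T
W nor ~R = F nor T = F
~(W nor ~R) = ~F = T
~D & ~(W nor ~R) = T & T = T
~K nor (~D & ~(W nor ~R)) = F nor T = F
So #3 is false.

True statements: 1 (#2).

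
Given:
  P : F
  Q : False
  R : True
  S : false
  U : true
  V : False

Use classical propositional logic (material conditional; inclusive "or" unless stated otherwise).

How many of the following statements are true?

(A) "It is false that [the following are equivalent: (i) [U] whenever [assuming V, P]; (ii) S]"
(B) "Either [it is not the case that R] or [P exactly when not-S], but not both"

1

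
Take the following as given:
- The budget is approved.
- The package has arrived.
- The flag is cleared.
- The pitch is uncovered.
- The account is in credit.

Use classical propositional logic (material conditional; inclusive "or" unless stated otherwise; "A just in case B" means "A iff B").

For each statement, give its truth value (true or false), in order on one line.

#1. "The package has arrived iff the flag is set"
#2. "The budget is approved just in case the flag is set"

Let Q = "the package has arrived" (T), N = "the flag is set" (F), D = "the budget is approved" (T).

#1: Formalization: Q ↔ N

Q ↔ N = T ↔ F = F
Thus #1 is false.

#2: This is D ↔ N.

D ↔ N = T ↔ F = F
Hence #2 is false.

#1 F, #2 F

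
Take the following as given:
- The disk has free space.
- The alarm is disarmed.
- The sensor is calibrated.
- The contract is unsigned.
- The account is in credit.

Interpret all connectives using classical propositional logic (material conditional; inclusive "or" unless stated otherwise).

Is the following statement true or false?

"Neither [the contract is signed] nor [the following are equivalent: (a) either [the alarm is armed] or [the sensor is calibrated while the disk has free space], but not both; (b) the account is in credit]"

false

Let R = "the contract is signed" (F), G = "the alarm is armed" (F), D = "the sensor is calibrated" (T), K = "the disk is full" (F), M = "the account is overdrawn" (F).
Parsed as R ↓ ((G ⊕ (D ∧ ¬K)) ↔ ¬M)

¬K = ¬F = T
D ∧ ¬K = T ∧ T = T
G ⊕ (D ∧ ¬K) = F ⊕ T = T
¬M = ¬F = T
(G ⊕ (D ∧ ¬K)) ↔ ¬M = T ↔ T = T
R ↓ ((G ⊕ (D ∧ ¬K)) ↔ ¬M) = F ↓ T = F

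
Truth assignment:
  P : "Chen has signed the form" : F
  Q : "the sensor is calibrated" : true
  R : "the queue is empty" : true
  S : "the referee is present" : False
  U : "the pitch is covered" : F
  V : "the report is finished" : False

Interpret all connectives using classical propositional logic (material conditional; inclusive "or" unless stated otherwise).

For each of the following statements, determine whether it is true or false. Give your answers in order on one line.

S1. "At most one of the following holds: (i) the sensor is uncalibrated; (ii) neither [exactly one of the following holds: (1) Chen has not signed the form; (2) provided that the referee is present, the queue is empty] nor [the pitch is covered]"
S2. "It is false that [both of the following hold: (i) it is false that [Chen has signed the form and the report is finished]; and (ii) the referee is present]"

S1: Formalization: ~Q nand ((~P xor (S -> R)) nor U)

~Q = ~T = F
~P = ~F = T
S -> R = F -> T = T
~P xor (S -> R) = T xor T = F
(~P xor (S -> R)) nor U = F nor F = T
~Q nand ((~P xor (S -> R)) nor U) = F nand T = T
So S1 is true.

S2: In symbols: ~(~(P & V) & S)

P & V = F & F = F
~(P & V) = ~F = T
~(P & V) & S = T & F = F
~(~(P & V) & S) = ~F = T
So S2 is true.

S1 T; S2 T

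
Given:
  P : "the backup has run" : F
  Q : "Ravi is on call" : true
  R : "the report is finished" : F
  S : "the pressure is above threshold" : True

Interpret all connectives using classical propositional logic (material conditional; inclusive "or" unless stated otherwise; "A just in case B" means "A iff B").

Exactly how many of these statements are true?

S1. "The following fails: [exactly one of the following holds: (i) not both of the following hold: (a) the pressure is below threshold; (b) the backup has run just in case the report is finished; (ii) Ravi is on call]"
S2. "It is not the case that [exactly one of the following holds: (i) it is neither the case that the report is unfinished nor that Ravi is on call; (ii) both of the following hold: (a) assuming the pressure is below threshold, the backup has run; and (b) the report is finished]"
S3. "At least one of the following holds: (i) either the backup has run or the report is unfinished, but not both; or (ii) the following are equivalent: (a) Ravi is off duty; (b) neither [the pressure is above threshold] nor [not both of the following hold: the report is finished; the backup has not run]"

3

S1: Parsed as not ((not S nand (P iff R)) xor Q)

not S = not True = False
P iff R = False iff False = True
not S nand (P iff R) = False nand True = True
(not S nand (P iff R)) xor Q = True xor True = False
not ((not S nand (P iff R)) xor Q) = not False = True
Hence S1 is true.

S2: This is not ((not R nor Q) xor ((not S -> P) and R)).

not R = not False = True
not R nor Q = True nor True = False
not S = not True = False
not S -> P = False -> False = True
(not S -> P) and R = True and False = False
(not R nor Q) xor ((not S -> P) and R) = False xor False = False
not ((not R nor Q) xor ((not S -> P) and R)) = not False = True
Thus S2 is true.

S3: Formalization: (P xor not R) or (not Q iff (S nor (R nand not P)))

not R = not False = True
P xor not R = False xor True = True
not Q = not True = False
not P = not False = True
R nand not P = False nand True = True
S nor (R nand not P) = True nor True = False
not Q iff (S nor (R nand not P)) = False iff False = True
(P xor not R) or (not Q iff (S nor (R nand not P))) = True or True = True
Thus S3 is true.

True statements: 3.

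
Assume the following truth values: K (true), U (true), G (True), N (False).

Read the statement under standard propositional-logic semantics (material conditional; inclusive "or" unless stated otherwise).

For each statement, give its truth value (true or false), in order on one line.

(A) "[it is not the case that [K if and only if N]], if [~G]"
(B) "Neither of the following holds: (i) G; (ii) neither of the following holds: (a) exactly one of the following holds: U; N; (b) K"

(A) true / (B) false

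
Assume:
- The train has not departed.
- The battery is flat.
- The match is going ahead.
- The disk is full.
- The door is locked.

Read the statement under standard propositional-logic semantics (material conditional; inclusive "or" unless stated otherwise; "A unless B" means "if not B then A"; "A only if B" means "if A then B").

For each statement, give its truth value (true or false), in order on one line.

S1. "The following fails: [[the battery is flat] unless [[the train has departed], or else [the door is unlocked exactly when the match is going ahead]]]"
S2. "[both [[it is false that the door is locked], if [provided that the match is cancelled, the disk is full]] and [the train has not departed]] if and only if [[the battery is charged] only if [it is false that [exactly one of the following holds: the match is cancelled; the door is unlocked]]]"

Let D = "the battery is charged" (False), U = "the train has departed" (False), S = "the door is locked" (True), H = "the match is cancelled" (False), W = "the disk is full" (True).

S1: Parsed as not (not D or (U or (not S iff not H)))

not D = not False = True
not S = not True = False
not H = not False = True
not S iff not H = False iff True = False
U or (not S iff not H) = False or False = False
not D or (U or (not S iff not H)) = True or False = True
not (not D or (U or (not S iff not H))) = not True = False
So S1 is false.

S2: Parsed as (((H -> W) -> not S) and not U) iff (D -> not (H xor not S))

H -> W = False -> True = True
not S = not True = False
(H -> W) -> not S = True -> False = False
not U = not False = True
((H -> W) -> not S) and not U = False and True = False
not S = not True = False
H xor not S = False xor False = False
not (H xor not S) = not False = True
D -> not (H xor not S) = False -> True = True
(((H -> W) -> not S) and not U) iff (D -> not (H xor not S)) = False iff True = False
Hence S2 is false.

S1 false, S2 false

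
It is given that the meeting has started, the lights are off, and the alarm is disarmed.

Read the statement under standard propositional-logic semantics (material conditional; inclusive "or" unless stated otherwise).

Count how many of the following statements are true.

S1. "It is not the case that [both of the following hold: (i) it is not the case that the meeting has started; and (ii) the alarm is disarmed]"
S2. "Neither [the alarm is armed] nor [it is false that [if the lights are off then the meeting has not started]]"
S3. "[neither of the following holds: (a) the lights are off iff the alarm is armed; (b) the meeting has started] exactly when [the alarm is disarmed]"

1

Let P = "the meeting has started" (T), R = "the alarm is armed" (F), Q = "the lights are on" (F).

S1: In symbols: ¬(¬P ∧ ¬R)

¬P = ¬T = F
¬R = ¬F = T
¬P ∧ ¬R = F ∧ T = F
¬(¬P ∧ ¬R) = ¬F = T
Thus S1 is true.

S2: In symbols: R ↓ ¬(¬Q → ¬P)

¬Q = ¬F = T
¬P = ¬T = F
¬Q → ¬P = T → F = F
¬(¬Q → ¬P) = ¬F = T
R ↓ ¬(¬Q → ¬P) = F ↓ T = F
Hence S2 is false.

S3: Formalization: ((¬Q ↔ R) ↓ P) ↔ ¬R

¬Q = ¬F = T
¬Q ↔ R = T ↔ F = F
(¬Q ↔ R) ↓ P = F ↓ T = F
¬R = ¬F = T
((¬Q ↔ R) ↓ P) ↔ ¬R = F ↔ T = F
Hence S3 is false.

Count: 1.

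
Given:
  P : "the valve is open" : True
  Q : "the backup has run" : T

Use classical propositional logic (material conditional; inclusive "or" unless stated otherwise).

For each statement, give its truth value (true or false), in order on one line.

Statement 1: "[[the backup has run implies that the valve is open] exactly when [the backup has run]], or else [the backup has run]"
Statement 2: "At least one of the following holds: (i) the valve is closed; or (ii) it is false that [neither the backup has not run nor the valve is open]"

Statement 1: This is ((Q -> P) iff Q) or Q.

Q -> P = True -> True = True
(Q -> P) iff Q = True iff True = True
((Q -> P) iff Q) or Q = True or True = True
So Statement 1 is true.

Statement 2: This is not P or not (not Q nor P).

not P = not True = False
not Q = not True = False
not Q nor P = False nor True = False
not (not Q nor P) = not False = True
not P or not (not Q nor P) = False or True = True
Thus Statement 2 is true.

Statement 1 T; Statement 2 T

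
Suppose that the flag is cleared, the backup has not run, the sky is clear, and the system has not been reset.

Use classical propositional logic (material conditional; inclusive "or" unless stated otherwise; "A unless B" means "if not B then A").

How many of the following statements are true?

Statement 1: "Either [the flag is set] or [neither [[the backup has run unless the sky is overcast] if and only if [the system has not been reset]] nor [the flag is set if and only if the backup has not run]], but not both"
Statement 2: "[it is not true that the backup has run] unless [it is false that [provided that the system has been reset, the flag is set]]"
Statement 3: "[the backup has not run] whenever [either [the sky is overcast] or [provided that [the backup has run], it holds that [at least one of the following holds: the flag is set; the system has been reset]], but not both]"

Let P = "the flag is set" (F), Q = "the backup has run" (F), R = "the sky is overcast" (F), S = "the system has been reset" (F).

Statement 1: This is P ⊕ (((Q ∨ R) ↔ ¬S) ↓ (P ↔ ¬Q)).

Q ∨ R = F ∨ F = F
¬S = ¬F = T
(Q ∨ R) ↔ ¬S = F ↔ T = F
¬Q = ¬F = T
P ↔ ¬Q = F ↔ T = F
((Q ∨ R) ↔ ¬S) ↓ (P ↔ ¬Q) = F ↓ F = T
P ⊕ (((Q ∨ R) ↔ ¬S) ↓ (P ↔ ¬Q)) = F ⊕ T = T
Thus Statement 1 is true.

Statement 2: This is ¬Q ∨ ¬(S → P).

¬Q = ¬F = T
S → P = F → F = T
¬(S → P) = ¬T = F
¬Q ∨ ¬(S → P) = T ∨ F = T
So Statement 2 is true.

Statement 3: Formalization: (R ⊕ (Q → (P ∨ S))) → ¬Q

P ∨ S = F ∨ F = F
Q → (P ∨ S) = F → F = T
R ⊕ (Q → (P ∨ S)) = F ⊕ T = T
¬Q = ¬F = T
(R ⊕ (Q → (P ∨ S))) → ¬Q = T → T = T
So Statement 3 is true.

Count: 3.

3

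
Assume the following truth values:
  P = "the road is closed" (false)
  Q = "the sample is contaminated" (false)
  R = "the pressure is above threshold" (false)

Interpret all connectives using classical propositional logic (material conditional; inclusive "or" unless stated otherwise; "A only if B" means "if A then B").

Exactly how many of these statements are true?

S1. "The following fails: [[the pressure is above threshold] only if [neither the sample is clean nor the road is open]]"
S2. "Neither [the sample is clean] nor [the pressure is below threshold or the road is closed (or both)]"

0

S1: Formalization: not (R -> (not Q nor not P))

not Q = not False = True
not P = not False = True
not Q nor not P = True nor True = False
R -> (not Q nor not P) = False -> False = True
not (R -> (not Q nor not P)) = not True = False
So S1 is false.

S2: In symbols: not Q nor (not R or P)

not Q = not False = True
not R = not False = True
not R or P = True or False = True
not Q nor (not R or P) = True nor True = False
Thus S2 is false.

True statements: 0 (none).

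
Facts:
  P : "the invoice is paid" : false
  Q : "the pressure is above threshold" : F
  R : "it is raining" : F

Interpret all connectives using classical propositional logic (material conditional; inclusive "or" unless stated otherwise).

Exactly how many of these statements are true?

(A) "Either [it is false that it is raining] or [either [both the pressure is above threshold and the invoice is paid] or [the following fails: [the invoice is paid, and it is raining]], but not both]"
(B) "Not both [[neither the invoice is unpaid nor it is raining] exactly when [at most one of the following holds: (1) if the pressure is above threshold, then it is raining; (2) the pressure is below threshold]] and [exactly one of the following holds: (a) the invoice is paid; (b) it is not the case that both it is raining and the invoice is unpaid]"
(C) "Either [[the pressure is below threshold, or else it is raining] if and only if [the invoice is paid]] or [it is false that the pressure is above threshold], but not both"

(A): In symbols: ¬R ∨ ((Q ∧ P) ⊕ ¬(P ∧ R))

¬R = ¬F = T
Q ∧ P = F ∧ F = F
P ∧ R = F ∧ F = F
¬(P ∧ R) = ¬F = T
(Q ∧ P) ⊕ ¬(P ∧ R) = F ⊕ T = T
¬R ∨ ((Q ∧ P) ⊕ ¬(P ∧ R)) = T ∨ T = T
Thus (A) is true.

(B): This is ((¬P ↓ R) ↔ ((Q → R) ↑ ¬Q)) ↑ (P ⊕ (R ↑ ¬P)).

¬P = ¬F = T
¬P ↓ R = T ↓ F = F
Q → R = F → F = T
¬Q = ¬F = T
(Q → R) ↑ ¬Q = T ↑ T = F
(¬P ↓ R) ↔ ((Q → R) ↑ ¬Q) = F ↔ F = T
¬P = ¬F = T
R ↑ ¬P = F ↑ T = T
P ⊕ (R ↑ ¬P) = F ⊕ T = T
((¬P ↓ R) ↔ ((Q → R) ↑ ¬Q)) ↑ (P ⊕ (R ↑ ¬P)) = T ↑ T = F
Thus (B) is false.

(C): In symbols: ((¬Q ∨ R) ↔ P) ⊕ ¬Q

¬Q = ¬F = T
¬Q ∨ R = T ∨ F = T
(¬Q ∨ R) ↔ P = T ↔ F = F
¬Q = ¬F = T
((¬Q ∨ R) ↔ P) ⊕ ¬Q = F ⊕ T = T
Hence (C) is true.

2 of the 3 statements are true ((A), (C)).

2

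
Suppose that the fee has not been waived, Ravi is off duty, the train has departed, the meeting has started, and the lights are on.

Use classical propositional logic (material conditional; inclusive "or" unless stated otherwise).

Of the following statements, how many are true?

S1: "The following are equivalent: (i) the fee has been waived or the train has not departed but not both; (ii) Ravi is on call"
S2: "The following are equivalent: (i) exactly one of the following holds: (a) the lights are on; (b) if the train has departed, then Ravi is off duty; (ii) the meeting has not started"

2

Let P = "the fee has been waived" (F), R = "the train has departed" (T), Q = "Ravi is on call" (F), U = "the lights are on" (T), S = "the meeting has started" (T).

S1: Formalization: (P ⊕ ¬R) ↔ Q

¬R = ¬T = F
P ⊕ ¬R = F ⊕ F = F
(P ⊕ ¬R) ↔ Q = F ↔ F = T
Thus S1 is true.

S2: Formalization: (U ⊕ (R → ¬Q)) ↔ ¬S

¬Q = ¬F = T
R → ¬Q = T → T = T
U ⊕ (R → ¬Q) = T ⊕ T = F
¬S = ¬T = F
(U ⊕ (R → ¬Q)) ↔ ¬S = F ↔ F = T
So S2 is true.

2 of the 2 statements are true (S1, S2).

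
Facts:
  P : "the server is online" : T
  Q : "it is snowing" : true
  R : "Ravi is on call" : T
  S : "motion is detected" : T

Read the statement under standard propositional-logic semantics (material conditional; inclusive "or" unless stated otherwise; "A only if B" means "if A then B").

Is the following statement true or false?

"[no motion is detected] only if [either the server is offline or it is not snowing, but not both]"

true

Values: S=True, P=True, Q=True.
Formalization: not S -> (not P xor not Q)

not S = not True = False
not P = not True = False
not Q = not True = False
not P xor not Q = False xor False = False
not S -> (not P xor not Q) = False -> False = True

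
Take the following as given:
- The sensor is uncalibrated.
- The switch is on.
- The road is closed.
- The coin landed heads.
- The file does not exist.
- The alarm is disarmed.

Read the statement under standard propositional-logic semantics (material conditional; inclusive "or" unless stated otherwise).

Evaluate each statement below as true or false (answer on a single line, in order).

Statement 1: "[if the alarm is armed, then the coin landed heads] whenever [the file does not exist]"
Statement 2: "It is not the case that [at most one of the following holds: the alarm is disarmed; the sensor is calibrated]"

Let M = "the file exists" (F), G = "the alarm is armed" (F), P = "the coin landed heads" (T), K = "the sensor is calibrated" (F).

Statement 1: Formalization: ¬M → (G → P)

¬M = ¬F = T
G → P = F → T = T
¬M → (G → P) = T → T = T
Hence Statement 1 is true.

Statement 2: Parsed as ¬(¬G ↑ K)

¬G = ¬F = T
¬G ↑ K = T ↑ F = T
¬(¬G ↑ K) = ¬T = F
Hence Statement 2 is false.

Statement 1 True / Statement 2 False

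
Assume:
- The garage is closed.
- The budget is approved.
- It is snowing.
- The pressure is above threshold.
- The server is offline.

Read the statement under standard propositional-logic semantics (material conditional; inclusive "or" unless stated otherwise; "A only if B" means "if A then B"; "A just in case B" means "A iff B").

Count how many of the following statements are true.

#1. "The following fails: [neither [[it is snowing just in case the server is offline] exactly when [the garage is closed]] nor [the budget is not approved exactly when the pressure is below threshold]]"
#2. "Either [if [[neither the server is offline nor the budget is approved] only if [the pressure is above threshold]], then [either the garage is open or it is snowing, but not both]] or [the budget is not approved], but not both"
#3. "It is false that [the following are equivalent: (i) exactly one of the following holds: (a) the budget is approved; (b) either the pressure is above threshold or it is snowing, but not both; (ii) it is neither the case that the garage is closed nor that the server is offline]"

Let R = "it is snowing" (True), U = "the server is online" (False), P = "the garage is closed" (True), Q = "the budget is approved" (True), S = "the pressure is above threshold" (True).

#1: This is not (((R iff not U) iff P) nor (not Q iff not S)).

not U = not False = True
R iff not U = True iff True = True
(R iff not U) iff P = True iff True = True
not Q = not True = False
not S = not True = False
not Q iff not S = False iff False = True
((R iff not U) iff P) nor (not Q iff not S) = True nor True = False
not (((R iff not U) iff P) nor (not Q iff not S)) = not False = True
Hence #1 is true.

#2: This is (((not U nor Q) -> S) -> (not P xor R)) xor not Q.

not U = not False = True
not U nor Q = True nor True = False
(not U nor Q) -> S = False -> True = True
not P = not True = False
not P xor R = False xor True = True
((not U nor Q) -> S) -> (not P xor R) = True -> True = True
not Q = not True = False
(((not U nor Q) -> S) -> (not P xor R)) xor not Q = True xor False = True
Hence #2 is true.

#3: Parsed as not ((Q xor (S xor R)) iff (P nor not U))

S xor R = True xor True = False
Q xor (S xor R) = True xor False = True
not U = not False = True
P nor not U = True nor True = False
(Q xor (S xor R)) iff (P nor not U) = True iff False = False
not ((Q xor (S xor R)) iff (P nor not U)) = not False = True
Hence #3 is true.

Count: 3.

3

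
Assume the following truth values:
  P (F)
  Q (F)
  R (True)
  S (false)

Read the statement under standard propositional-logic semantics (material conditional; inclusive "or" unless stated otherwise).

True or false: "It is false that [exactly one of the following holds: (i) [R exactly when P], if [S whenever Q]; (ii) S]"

True

Parsed as ¬(((Q → S) → (R ↔ P)) ⊕ S)

Q → S = F → F = T
R ↔ P = T ↔ F = F
(Q → S) → (R ↔ P) = T → F = F
((Q → S) → (R ↔ P)) ⊕ S = F ⊕ F = F
¬(((Q → S) → (R ↔ P)) ⊕ S) = ¬F = T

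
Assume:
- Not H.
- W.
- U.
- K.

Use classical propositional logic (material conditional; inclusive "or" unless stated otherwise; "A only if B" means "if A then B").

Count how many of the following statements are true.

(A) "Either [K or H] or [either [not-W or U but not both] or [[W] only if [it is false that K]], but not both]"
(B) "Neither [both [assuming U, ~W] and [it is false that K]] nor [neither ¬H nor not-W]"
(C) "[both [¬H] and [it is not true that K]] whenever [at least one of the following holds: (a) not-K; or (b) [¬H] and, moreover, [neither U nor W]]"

(A): In symbols: (K ∨ H) ∨ ((¬W ⊕ U) ⊕ (W → ¬K))

K ∨ H = T ∨ F = T
¬W = ¬T = F
¬W ⊕ U = F ⊕ T = T
¬K = ¬T = F
W → ¬K = T → F = F
(¬W ⊕ U) ⊕ (W → ¬K) = T ⊕ F = T
(K ∨ H) ∨ ((¬W ⊕ U) ⊕ (W → ¬K)) = T ∨ T = T
So (A) is true.

(B): Formalization: ((U → ¬W) ∧ ¬K) ↓ (¬H ↓ ¬W)

¬W = ¬T = F
U → ¬W = T → F = F
¬K = ¬T = F
(U → ¬W) ∧ ¬K = F ∧ F = F
¬H = ¬F = T
¬W = ¬T = F
¬H ↓ ¬W = T ↓ F = F
((U → ¬W) ∧ ¬K) ↓ (¬H ↓ ¬W) = F ↓ F = T
Thus (B) is true.

(C): Parsed as (¬K ∨ (¬H ∧ (U ↓ W))) → (¬H ∧ ¬K)

¬K = ¬T = F
¬H = ¬F = T
U ↓ W = T ↓ T = F
¬H ∧ (U ↓ W) = T ∧ F = F
¬K ∨ (¬H ∧ (U ↓ W)) = F ∨ F = F
¬H = ¬F = T
¬K = ¬T = F
¬H ∧ ¬K = T ∧ F = F
(¬K ∨ (¬H ∧ (U ↓ W))) → (¬H ∧ ¬K) = F → F = T
So (C) is true.

3 of the 3 statements are true ((A), (B), (C)).

3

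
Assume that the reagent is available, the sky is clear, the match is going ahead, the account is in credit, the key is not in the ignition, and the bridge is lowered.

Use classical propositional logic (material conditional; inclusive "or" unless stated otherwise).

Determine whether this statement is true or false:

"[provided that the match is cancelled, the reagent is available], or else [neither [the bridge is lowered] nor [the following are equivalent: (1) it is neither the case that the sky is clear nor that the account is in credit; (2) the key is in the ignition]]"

Let P = "the match is cancelled" (F), V = "the reagent is available" (T), H = "the bridge is raised" (F), D = "the sky is overcast" (F), N = "the account is overdrawn" (F), G = "the key is in the ignition" (F).
Parsed as (P → V) ∨ (¬H ↓ ((¬D ↓ ¬N) ↔ G))

P → V = F → T = T
¬H = ¬F = T
¬D = ¬F = T
¬N = ¬F = T
¬D ↓ ¬N = T ↓ T = F
(¬D ↓ ¬N) ↔ G = F ↔ F = T
¬H ↓ ((¬D ↓ ¬N) ↔ G) = T ↓ T = F
(P → V) ∨ (¬H ↓ ((¬D ↓ ¬N) ↔ G)) = T ∨ F = T

True.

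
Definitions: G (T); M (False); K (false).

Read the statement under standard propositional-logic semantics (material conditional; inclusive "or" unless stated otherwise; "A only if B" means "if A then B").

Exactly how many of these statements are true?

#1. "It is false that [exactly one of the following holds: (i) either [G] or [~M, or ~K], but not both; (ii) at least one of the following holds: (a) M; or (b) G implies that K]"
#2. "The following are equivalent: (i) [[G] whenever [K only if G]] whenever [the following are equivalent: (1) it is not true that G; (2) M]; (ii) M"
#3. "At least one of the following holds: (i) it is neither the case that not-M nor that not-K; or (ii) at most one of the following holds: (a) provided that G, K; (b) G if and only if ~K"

#1: Parsed as ¬((G ⊕ (¬M ∨ ¬K)) ⊕ (M ∨ (G → K)))

¬M = ¬F = T
¬K = ¬F = T
¬M ∨ ¬K = T ∨ T = T
G ⊕ (¬M ∨ ¬K) = T ⊕ T = F
G → K = T → F = F
M ∨ (G → K) = F ∨ F = F
(G ⊕ (¬M ∨ ¬K)) ⊕ (M ∨ (G → K)) = F ⊕ F = F
¬((G ⊕ (¬M ∨ ¬K)) ⊕ (M ∨ (G → K))) = ¬F = T
Thus #1 is true.

#2: In symbols: ((¬G ↔ M) → ((K → G) → G)) ↔ M

¬G = ¬T = F
¬G ↔ M = F ↔ F = T
K → G = F → T = T
(K → G) → G = T → T = T
(¬G ↔ M) → ((K → G) → G) = T → T = T
((¬G ↔ M) → ((K → G) → G)) ↔ M = T ↔ F = F
Hence #2 is false.

#3: Parsed as (¬M ↓ ¬K) ∨ ((G → K) ↑ (G ↔ ¬K))

¬M = ¬F = T
¬K = ¬F = T
¬M ↓ ¬K = T ↓ T = F
G → K = T → F = F
¬K = ¬F = T
G ↔ ¬K = T ↔ T = T
(G → K) ↑ (G ↔ ¬K) = F ↑ T = T
(¬M ↓ ¬K) ∨ ((G → K) ↑ (G ↔ ¬K)) = F ∨ T = T
So #3 is true.

Count: 2.

2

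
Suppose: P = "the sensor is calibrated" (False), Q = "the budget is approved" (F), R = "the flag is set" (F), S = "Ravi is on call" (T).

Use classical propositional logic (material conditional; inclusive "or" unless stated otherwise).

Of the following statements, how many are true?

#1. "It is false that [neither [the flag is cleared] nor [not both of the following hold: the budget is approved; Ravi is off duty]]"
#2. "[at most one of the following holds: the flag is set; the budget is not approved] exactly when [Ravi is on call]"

2

#1: In symbols: ~(~R nor (Q nand ~S))

~R = ~F = T
~S = ~T = F
Q nand ~S = F nand F = T
~R nor (Q nand ~S) = T nor T = F
~(~R nor (Q nand ~S)) = ~F = T
So #1 is true.

#2: In symbols: (R nand ~Q) <-> S

~Q = ~F = T
R nand ~Q = F nand T = T
(R nand ~Q) <-> S = T <-> T = T
Hence #2 is true.

Count: 2.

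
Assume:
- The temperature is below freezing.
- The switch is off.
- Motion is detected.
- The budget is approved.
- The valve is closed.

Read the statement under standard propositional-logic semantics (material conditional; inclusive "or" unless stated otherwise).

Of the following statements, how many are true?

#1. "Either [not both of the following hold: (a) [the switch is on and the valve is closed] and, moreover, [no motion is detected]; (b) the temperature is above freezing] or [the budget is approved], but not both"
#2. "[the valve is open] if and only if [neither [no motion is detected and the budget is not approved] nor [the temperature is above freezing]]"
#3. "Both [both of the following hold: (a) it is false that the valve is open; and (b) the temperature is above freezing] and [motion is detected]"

0

Let Q = "the switch is on" (F), U = "the valve is open" (F), R = "motion is detected" (T), P = "the temperature is below freezing" (T), S = "the budget is approved" (T).

#1: In symbols: (((Q ∧ ¬U) ∧ ¬R) ↑ ¬P) ⊕ S

¬U = ¬F = T
Q ∧ ¬U = F ∧ T = F
¬R = ¬T = F
(Q ∧ ¬U) ∧ ¬R = F ∧ F = F
¬P = ¬T = F
((Q ∧ ¬U) ∧ ¬R) ↑ ¬P = F ↑ F = T
(((Q ∧ ¬U) ∧ ¬R) ↑ ¬P) ⊕ S = T ⊕ T = F
Hence #1 is false.

#2: Formalization: U ↔ ((¬R ∧ ¬S) ↓ ¬P)

¬R = ¬T = F
¬S = ¬T = F
¬R ∧ ¬S = F ∧ F = F
¬P = ¬T = F
(¬R ∧ ¬S) ↓ ¬P = F ↓ F = T
U ↔ ((¬R ∧ ¬S) ↓ ¬P) = F ↔ T = F
Hence #2 is false.

#3: In symbols: (¬U ∧ ¬P) ∧ R

¬U = ¬F = T
¬P = ¬T = F
¬U ∧ ¬P = T ∧ F = F
(¬U ∧ ¬P) ∧ R = F ∧ T = F
Thus #3 is false.

True statements: 0 (none).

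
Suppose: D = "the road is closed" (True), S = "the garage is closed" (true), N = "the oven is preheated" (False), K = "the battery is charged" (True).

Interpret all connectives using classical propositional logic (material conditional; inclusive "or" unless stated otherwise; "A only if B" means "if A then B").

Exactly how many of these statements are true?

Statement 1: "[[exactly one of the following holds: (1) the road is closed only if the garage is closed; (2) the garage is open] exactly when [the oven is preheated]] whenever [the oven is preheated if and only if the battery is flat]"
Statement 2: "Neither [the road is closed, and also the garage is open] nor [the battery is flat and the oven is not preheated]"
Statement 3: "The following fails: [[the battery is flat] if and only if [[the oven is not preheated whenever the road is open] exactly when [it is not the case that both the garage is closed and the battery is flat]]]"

Statement 1: Formalization: (N <-> ~K) -> (((D -> S) xor ~S) <-> N)

~K = ~T = F
N <-> ~K = F <-> F = T
D -> S = T -> T = T
~S = ~T = F
(D -> S) xor ~S = T xor F = T
((D -> S) xor ~S) <-> N = T <-> F = F
(N <-> ~K) -> (((D -> S) xor ~S) <-> N) = T -> F = F
Thus Statement 1 is false.

Statement 2: This is (D & ~S) nor (~K & ~N).

~S = ~T = F
D & ~S = T & F = F
~K = ~T = F
~N = ~F = T
~K & ~N = F & T = F
(D & ~S) nor (~K & ~N) = F nor F = T
Thus Statement 2 is true.

Statement 3: In symbols: ~(~K <-> ((~D -> ~N) <-> (S nand ~K)))

~K = ~T = F
~D = ~T = F
~N = ~F = T
~D -> ~N = F -> T = T
~K = ~T = F
S nand ~K = T nand F = T
(~D -> ~N) <-> (S nand ~K) = T <-> T = T
~K <-> ((~D -> ~N) <-> (S nand ~K)) = F <-> T = F
~(~K <-> ((~D -> ~N) <-> (S nand ~K))) = ~F = T
Thus Statement 3 is true.

Count: 2.

2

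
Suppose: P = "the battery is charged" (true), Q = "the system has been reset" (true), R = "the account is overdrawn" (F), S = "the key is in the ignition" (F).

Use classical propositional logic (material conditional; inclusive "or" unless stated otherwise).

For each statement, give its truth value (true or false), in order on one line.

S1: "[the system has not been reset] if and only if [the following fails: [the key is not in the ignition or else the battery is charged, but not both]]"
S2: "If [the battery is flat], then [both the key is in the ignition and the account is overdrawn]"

S1: This is ¬Q ↔ ¬(¬S ⊕ P).

¬Q = ¬T = F
¬S = ¬F = T
¬S ⊕ P = T ⊕ T = F
¬(¬S ⊕ P) = ¬F = T
¬Q ↔ ¬(¬S ⊕ P) = F ↔ T = F
Hence S1 is false.

S2: This is ¬P → (S ∧ R).

¬P = ¬T = F
S ∧ R = F ∧ F = F
¬P → (S ∧ R) = F → F = T
So S2 is true.

S1 False, S2 True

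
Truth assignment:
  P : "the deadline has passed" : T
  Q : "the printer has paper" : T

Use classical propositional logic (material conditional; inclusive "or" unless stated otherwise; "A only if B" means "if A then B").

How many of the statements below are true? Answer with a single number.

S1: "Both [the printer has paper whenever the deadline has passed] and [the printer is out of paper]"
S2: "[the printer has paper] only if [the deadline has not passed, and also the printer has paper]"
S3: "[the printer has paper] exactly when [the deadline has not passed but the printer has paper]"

0

S1: This is (P -> Q) & ~Q.

P -> Q = T -> T = T
~Q = ~T = F
(P -> Q) & ~Q = T & F = F
Thus S1 is false.

S2: In symbols: Q -> (~P & Q)

~P = ~T = F
~P & Q = F & T = F
Q -> (~P & Q) = T -> F = F
Thus S2 is false.

S3: In symbols: Q <-> (~P & Q)

~P = ~T = F
~P & Q = F & T = F
Q <-> (~P & Q) = T <-> F = F
Thus S3 is false.

True statements: 0 (none).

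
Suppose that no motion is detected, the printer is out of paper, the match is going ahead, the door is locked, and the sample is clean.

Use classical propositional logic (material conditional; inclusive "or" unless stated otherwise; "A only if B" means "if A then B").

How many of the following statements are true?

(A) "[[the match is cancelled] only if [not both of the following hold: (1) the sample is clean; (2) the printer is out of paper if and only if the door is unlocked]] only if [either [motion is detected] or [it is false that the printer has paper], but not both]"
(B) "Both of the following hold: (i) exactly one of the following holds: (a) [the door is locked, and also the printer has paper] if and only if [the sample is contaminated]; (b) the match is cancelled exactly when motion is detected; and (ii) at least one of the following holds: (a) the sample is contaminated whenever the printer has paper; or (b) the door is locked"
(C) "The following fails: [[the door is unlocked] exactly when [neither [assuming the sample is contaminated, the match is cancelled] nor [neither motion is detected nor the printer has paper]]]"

Let L = "the match is cancelled" (F), M = "the sample is contaminated" (F), R = "the printer has paper" (F), D = "the door is locked" (T), N = "motion is detected" (F).

(A): This is (L → (¬M ↑ (¬R ↔ ¬D))) → (N ⊕ ¬R).

¬M = ¬F = T
¬R = ¬F = T
¬D = ¬T = F
¬R ↔ ¬D = T ↔ F = F
¬M ↑ (¬R ↔ ¬D) = T ↑ F = T
L → (¬M ↑ (¬R ↔ ¬D)) = F → T = T
¬R = ¬F = T
N ⊕ ¬R = F ⊕ T = T
(L → (¬M ↑ (¬R ↔ ¬D))) → (N ⊕ ¬R) = T → T = T
Hence (A) is true.

(B): Formalization: (((D ∧ R) ↔ M) ⊕ (L ↔ N)) ∧ ((R → M) ∨ D)

D ∧ R = T ∧ F = F
(D ∧ R) ↔ M = F ↔ F = T
L ↔ N = F ↔ F = T
((D ∧ R) ↔ M) ⊕ (L ↔ N) = T ⊕ T = F
R → M = F → F = T
(R → M) ∨ D = T ∨ T = T
(((D ∧ R) ↔ M) ⊕ (L ↔ N)) ∧ ((R → M) ∨ D) = F ∧ T = F
So (B) is false.

(C): Parsed as ¬(¬D ↔ ((M → L) ↓ (N ↓ R)))

¬D = ¬T = F
M → L = F → F = T
N ↓ R = F ↓ F = T
(M → L) ↓ (N ↓ R) = T ↓ T = F
¬D ↔ ((M → L) ↓ (N ↓ R)) = F ↔ F = T
¬(¬D ↔ ((M → L) ↓ (N ↓ R))) = ¬T = F
So (C) is false.

1 of the 3 statements is true.

1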